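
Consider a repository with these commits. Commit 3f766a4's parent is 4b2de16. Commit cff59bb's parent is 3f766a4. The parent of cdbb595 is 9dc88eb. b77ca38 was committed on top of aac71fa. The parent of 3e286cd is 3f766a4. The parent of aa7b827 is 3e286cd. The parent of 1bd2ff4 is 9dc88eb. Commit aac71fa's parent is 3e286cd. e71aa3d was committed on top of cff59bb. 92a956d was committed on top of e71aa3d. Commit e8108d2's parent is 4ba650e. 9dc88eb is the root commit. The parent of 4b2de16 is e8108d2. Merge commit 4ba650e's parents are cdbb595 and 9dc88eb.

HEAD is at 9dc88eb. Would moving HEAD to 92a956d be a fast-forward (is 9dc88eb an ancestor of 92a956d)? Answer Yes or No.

Yes

A fast-forward from 9dc88eb to 92a956d is possible iff 9dc88eb is an ancestor of 92a956d.
Ancestors of 92a956d: {3f766a4, 4b2de16, 4ba650e, 92a956d, 9dc88eb, cdbb595, cff59bb, e71aa3d, e8108d2}.
9dc88eb is among them, so fast-forward is possible.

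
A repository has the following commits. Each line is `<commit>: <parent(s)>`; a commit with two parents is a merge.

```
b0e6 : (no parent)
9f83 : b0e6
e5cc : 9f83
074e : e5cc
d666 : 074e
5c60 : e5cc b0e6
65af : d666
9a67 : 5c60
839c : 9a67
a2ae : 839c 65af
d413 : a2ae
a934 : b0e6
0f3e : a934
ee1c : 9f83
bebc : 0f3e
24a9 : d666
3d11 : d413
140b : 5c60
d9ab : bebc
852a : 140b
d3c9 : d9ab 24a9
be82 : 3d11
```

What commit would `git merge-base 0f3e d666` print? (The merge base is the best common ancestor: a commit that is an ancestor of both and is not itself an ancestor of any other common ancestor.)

b0e6

Ancestors of 0f3e: {0f3e, a934, b0e6}.
Ancestors of d666: {074e, 9f83, b0e6, d666, e5cc}.
Common ancestors: {b0e6}.
The only common ancestor is b0e6, so it is the merge base.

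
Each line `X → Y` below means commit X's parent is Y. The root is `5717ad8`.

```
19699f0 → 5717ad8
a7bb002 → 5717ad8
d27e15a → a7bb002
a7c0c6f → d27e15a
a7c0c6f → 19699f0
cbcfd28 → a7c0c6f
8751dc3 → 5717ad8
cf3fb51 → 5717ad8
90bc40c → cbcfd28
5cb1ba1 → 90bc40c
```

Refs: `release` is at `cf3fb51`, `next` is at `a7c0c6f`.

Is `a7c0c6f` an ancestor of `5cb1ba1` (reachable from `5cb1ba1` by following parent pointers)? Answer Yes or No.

Yes

Ancestors of 5cb1ba1 (commits reachable by following parents): {19699f0, 5717ad8, 5cb1ba1, 90bc40c, a7bb002, a7c0c6f, cbcfd28, d27e15a}.
a7c0c6f is in that set, so it is an ancestor of 5cb1ba1.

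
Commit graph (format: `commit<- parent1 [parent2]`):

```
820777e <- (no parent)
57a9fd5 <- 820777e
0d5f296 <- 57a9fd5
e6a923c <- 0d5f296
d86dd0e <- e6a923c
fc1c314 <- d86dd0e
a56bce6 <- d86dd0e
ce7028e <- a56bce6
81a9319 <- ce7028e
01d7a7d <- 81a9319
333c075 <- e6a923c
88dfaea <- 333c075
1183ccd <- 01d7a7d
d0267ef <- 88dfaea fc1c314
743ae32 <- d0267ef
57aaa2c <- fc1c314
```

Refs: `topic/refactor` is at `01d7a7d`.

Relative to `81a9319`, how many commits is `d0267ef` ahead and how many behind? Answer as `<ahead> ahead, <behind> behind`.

4 ahead, 3 behind

Reachable from d0267ef: {0d5f296, 333c075, 57a9fd5, 820777e, 88dfaea, d0267ef, d86dd0e, e6a923c, fc1c314}.
Reachable from 81a9319: {0d5f296, 57a9fd5, 81a9319, 820777e, a56bce6, ce7028e, d86dd0e, e6a923c}.
Only in d0267ef's history (ahead): {333c075, 88dfaea, d0267ef, fc1c314} — 4.
Only in 81a9319's history (behind): {81a9319, a56bce6, ce7028e} — 3.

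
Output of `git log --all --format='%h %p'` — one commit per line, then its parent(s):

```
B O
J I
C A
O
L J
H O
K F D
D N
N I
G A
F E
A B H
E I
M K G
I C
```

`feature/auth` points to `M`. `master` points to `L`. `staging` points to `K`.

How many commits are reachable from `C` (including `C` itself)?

Walking parent pointers from C: reachable set = {A, B, C, H, O}.
That is 5 commits.

5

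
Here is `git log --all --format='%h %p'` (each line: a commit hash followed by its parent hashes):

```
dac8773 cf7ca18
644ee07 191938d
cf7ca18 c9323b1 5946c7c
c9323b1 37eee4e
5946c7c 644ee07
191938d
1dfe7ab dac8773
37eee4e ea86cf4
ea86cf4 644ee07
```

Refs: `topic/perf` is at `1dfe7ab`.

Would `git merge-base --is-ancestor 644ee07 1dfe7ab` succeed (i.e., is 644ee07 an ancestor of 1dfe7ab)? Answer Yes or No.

Ancestors of 1dfe7ab (commits reachable by following parents): {191938d, 1dfe7ab, 37eee4e, 5946c7c, 644ee07, c9323b1, cf7ca18, dac8773, ea86cf4}.
644ee07 is in that set, so it is an ancestor of 1dfe7ab.

Yes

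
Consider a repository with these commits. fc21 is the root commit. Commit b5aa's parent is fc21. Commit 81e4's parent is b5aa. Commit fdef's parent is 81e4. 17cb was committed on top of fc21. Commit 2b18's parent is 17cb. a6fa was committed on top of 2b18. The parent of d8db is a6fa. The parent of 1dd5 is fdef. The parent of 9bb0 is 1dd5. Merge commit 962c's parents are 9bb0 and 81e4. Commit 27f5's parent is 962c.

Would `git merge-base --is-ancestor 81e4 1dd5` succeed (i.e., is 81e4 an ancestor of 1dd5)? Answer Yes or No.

Ancestors of 1dd5 (commits reachable by following parents): {1dd5, 81e4, b5aa, fc21, fdef}.
81e4 is in that set, so it is an ancestor of 1dd5.

Yes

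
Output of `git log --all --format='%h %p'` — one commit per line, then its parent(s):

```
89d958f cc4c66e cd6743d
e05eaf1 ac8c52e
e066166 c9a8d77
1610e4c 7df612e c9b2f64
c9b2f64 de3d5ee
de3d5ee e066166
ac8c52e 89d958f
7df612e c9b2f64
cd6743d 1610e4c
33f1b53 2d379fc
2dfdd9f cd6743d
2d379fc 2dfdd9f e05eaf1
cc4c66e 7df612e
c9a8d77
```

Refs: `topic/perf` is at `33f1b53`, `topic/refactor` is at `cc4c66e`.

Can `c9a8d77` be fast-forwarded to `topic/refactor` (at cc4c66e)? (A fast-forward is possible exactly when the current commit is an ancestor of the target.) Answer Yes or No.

A fast-forward from c9a8d77 to cc4c66e is possible iff c9a8d77 is an ancestor of cc4c66e.
Ancestors of cc4c66e: {7df612e, c9a8d77, c9b2f64, cc4c66e, de3d5ee, e066166}.
c9a8d77 is among them, so fast-forward is possible.

Yes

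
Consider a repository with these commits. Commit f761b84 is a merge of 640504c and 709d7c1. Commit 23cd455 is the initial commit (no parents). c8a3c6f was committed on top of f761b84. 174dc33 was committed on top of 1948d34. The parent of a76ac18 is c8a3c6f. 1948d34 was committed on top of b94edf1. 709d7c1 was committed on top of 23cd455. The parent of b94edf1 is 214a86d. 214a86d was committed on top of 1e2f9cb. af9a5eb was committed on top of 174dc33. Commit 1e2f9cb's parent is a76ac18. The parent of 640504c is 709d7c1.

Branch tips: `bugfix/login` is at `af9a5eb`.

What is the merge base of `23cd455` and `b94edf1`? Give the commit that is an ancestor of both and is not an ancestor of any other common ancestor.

Ancestors of 23cd455: {23cd455}.
Ancestors of b94edf1: {1e2f9cb, 214a86d, 23cd455, 640504c, 709d7c1, a76ac18, b94edf1, c8a3c6f, f761b84}.
Common ancestors: {23cd455}.
The only common ancestor is 23cd455, so it is the merge base.

23cd455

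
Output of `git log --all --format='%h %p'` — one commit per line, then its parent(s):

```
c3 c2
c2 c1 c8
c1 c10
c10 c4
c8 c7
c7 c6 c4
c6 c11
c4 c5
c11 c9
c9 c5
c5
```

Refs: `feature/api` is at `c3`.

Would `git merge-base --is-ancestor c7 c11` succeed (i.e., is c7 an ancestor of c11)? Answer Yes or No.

Ancestors of c11: {c11, c5, c9}.
c7 is not in that set, so it is not an ancestor of c11.

No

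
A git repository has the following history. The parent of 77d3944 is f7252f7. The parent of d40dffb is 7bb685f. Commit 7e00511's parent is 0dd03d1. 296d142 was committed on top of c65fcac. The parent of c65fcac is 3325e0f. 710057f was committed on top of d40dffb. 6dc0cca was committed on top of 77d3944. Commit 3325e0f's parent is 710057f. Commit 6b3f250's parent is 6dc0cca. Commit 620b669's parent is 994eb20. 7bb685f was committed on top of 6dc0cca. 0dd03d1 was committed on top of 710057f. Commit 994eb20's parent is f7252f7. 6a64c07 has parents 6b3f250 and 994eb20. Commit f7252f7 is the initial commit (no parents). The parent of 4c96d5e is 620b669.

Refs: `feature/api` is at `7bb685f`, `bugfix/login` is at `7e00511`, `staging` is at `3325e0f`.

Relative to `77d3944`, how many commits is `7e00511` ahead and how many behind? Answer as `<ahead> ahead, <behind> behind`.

Reachable from 7e00511: {0dd03d1, 6dc0cca, 710057f, 77d3944, 7bb685f, 7e00511, d40dffb, f7252f7}.
Reachable from 77d3944: {77d3944, f7252f7}.
Only in 7e00511's history (ahead): {0dd03d1, 6dc0cca, 710057f, 7bb685f, 7e00511, d40dffb} — 6.
Only in 77d3944's history (behind): {} — 0.

6 ahead, 0 behind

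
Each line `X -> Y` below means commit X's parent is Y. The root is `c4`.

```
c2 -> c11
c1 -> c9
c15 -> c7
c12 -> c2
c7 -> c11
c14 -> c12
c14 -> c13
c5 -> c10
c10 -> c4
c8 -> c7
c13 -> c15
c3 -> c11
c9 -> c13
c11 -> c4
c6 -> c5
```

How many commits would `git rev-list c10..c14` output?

Reachable from c14: {c11, c12, c13, c14, c15, c2, c4, c7}.
Reachable from c10: {c10, c4}.
In c14's history but not c10's: {c11, c12, c13, c14, c15, c2, c7} — 7 commits.

7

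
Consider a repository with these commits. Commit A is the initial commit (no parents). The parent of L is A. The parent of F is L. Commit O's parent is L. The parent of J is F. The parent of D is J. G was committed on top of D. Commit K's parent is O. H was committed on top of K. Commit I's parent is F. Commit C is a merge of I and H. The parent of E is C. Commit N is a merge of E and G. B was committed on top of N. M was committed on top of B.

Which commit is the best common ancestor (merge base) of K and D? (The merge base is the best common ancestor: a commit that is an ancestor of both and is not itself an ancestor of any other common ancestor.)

L

Ancestors of K: {A, K, L, O}.
Ancestors of D: {A, D, F, J, L}.
Common ancestors: {A, L}.
Among these, L is not an ancestor of any other common ancestor — it is the merge base.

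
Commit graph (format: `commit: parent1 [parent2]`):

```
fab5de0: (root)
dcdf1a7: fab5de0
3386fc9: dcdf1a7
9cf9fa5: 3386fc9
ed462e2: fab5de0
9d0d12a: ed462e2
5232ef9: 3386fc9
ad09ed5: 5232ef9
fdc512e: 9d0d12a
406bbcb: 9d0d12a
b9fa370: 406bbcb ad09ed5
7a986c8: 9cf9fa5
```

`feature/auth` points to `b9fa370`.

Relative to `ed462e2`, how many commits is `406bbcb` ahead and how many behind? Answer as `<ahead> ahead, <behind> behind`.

Reachable from 406bbcb: {406bbcb, 9d0d12a, ed462e2, fab5de0}.
Reachable from ed462e2: {ed462e2, fab5de0}.
Only in 406bbcb's history (ahead): {406bbcb, 9d0d12a} — 2.
Only in ed462e2's history (behind): {} — 0.

2 ahead, 0 behind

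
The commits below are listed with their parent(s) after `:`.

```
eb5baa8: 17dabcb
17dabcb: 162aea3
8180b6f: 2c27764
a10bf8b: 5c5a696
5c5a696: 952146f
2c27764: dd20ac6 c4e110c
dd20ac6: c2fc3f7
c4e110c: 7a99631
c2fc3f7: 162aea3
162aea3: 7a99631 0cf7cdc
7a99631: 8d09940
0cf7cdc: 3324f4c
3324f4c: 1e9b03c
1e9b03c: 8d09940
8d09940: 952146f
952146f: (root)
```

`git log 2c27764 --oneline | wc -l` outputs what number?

Walking parent pointers from 2c27764: reachable set = {0cf7cdc, 162aea3, 1e9b03c, 2c27764, 3324f4c, 7a99631, 8d09940, 952146f, c2fc3f7, c4e110c, dd20ac6}.
That is 11 commits.

11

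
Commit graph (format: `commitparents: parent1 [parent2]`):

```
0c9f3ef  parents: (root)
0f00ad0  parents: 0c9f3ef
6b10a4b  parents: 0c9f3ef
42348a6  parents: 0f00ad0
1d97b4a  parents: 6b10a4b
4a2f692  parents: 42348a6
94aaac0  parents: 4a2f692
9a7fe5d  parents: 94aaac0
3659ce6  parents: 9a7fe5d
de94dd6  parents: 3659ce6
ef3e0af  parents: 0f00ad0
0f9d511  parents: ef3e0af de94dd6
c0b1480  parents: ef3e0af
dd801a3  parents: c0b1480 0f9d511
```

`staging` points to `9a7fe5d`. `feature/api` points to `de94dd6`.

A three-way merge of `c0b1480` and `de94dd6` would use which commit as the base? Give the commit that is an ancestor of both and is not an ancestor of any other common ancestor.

Ancestors of c0b1480: {0c9f3ef, 0f00ad0, c0b1480, ef3e0af}.
Ancestors of de94dd6: {0c9f3ef, 0f00ad0, 3659ce6, 42348a6, 4a2f692, 94aaac0, 9a7fe5d, de94dd6}.
Common ancestors: {0c9f3ef, 0f00ad0}.
Among these, 0f00ad0 is not an ancestor of any other common ancestor — it is the merge base.

0f00ad0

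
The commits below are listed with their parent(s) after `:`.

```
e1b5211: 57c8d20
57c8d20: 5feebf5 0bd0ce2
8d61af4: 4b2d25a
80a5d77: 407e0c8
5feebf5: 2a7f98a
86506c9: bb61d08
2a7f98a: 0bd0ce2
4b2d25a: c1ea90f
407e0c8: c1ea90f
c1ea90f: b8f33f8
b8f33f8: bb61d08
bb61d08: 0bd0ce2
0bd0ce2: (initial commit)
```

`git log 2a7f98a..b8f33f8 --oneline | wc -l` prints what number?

Reachable from b8f33f8: {0bd0ce2, b8f33f8, bb61d08}.
Reachable from 2a7f98a: {0bd0ce2, 2a7f98a}.
In b8f33f8's history but not 2a7f98a's: {b8f33f8, bb61d08} — 2 commits.

2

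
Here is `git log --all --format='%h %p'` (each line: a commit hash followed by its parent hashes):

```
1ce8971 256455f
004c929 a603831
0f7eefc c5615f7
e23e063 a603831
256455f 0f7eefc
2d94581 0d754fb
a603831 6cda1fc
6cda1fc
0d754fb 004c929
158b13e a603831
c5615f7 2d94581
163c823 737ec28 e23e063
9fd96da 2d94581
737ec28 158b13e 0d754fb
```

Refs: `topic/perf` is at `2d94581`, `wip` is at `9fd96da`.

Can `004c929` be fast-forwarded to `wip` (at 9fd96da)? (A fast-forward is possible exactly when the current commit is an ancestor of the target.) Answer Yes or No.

Yes

A fast-forward from 004c929 to 9fd96da is possible iff 004c929 is an ancestor of 9fd96da.
Ancestors of 9fd96da: {004c929, 0d754fb, 2d94581, 6cda1fc, 9fd96da, a603831}.
004c929 is among them, so fast-forward is possible.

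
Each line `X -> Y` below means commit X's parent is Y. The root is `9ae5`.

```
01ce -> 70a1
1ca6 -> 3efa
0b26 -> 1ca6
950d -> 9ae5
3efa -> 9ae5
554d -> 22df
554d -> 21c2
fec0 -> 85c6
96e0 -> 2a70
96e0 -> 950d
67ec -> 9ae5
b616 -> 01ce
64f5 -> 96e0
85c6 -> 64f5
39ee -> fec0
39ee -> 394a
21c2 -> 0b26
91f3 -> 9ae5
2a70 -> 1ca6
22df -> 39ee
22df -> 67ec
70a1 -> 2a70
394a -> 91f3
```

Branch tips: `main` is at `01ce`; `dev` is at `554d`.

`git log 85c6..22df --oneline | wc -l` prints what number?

Reachable from 22df: {1ca6, 22df, 2a70, 394a, 39ee, 3efa, 64f5, 67ec, 85c6, 91f3, 950d, 96e0, 9ae5, fec0}.
Reachable from 85c6: {1ca6, 2a70, 3efa, 64f5, 85c6, 950d, 96e0, 9ae5}.
In 22df's history but not 85c6's: {22df, 394a, 39ee, 67ec, 91f3, fec0} — 6 commits.

6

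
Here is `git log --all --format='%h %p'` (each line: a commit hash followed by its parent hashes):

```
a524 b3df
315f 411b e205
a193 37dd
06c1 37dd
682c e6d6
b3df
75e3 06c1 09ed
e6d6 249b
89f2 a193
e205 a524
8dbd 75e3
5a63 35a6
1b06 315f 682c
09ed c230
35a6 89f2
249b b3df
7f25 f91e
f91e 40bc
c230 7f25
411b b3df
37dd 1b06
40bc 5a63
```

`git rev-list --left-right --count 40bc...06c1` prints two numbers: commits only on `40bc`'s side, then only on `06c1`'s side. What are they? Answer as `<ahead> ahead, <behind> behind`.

Reachable from 40bc: {1b06, 249b, 315f, 35a6, 37dd, 40bc, 411b, 5a63, 682c, 89f2, a193, a524, b3df, e205, e6d6}.
Reachable from 06c1: {06c1, 1b06, 249b, 315f, 37dd, 411b, 682c, a524, b3df, e205, e6d6}.
Only in 40bc's history (ahead): {35a6, 40bc, 5a63, 89f2, a193} — 5.
Only in 06c1's history (behind): {06c1} — 1.

5 ahead, 1 behind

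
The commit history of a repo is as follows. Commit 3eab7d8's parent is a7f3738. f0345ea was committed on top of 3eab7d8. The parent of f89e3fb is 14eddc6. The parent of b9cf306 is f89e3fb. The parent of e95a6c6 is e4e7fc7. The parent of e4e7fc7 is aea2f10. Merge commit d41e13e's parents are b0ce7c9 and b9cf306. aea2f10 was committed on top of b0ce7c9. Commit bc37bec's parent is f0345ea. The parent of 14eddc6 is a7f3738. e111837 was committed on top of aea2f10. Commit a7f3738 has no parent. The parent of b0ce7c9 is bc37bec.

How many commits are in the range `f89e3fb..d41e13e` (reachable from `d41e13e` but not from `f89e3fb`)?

Reachable from d41e13e: {14eddc6, 3eab7d8, a7f3738, b0ce7c9, b9cf306, bc37bec, d41e13e, f0345ea, f89e3fb}.
Reachable from f89e3fb: {14eddc6, a7f3738, f89e3fb}.
In d41e13e's history but not f89e3fb's: {3eab7d8, b0ce7c9, b9cf306, bc37bec, d41e13e, f0345ea} — 6 commits.

6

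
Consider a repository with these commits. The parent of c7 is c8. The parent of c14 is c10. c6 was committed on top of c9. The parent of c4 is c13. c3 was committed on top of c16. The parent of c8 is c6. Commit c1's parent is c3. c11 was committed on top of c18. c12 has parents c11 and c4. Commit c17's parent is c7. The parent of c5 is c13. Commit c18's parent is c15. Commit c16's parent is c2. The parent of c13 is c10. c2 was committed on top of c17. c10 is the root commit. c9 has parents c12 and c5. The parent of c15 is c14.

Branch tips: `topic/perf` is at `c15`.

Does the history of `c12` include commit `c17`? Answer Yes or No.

No

Ancestors of c12: {c10, c11, c12, c13, c14, c15, c18, c4}.
c17 is not in that set, so it is not an ancestor of c12.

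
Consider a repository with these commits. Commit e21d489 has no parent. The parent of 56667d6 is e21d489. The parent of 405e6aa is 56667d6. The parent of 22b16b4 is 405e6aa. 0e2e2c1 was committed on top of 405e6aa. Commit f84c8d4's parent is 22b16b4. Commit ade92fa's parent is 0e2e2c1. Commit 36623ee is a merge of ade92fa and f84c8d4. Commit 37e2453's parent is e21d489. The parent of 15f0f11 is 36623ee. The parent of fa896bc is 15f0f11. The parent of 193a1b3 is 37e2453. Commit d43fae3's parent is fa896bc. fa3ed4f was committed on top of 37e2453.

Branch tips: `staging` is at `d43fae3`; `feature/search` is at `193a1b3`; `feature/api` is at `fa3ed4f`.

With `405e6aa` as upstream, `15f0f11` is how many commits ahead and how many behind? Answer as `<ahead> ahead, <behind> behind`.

6 ahead, 0 behind

Reachable from 15f0f11: {0e2e2c1, 15f0f11, 22b16b4, 36623ee, 405e6aa, 56667d6, ade92fa, e21d489, f84c8d4}.
Reachable from 405e6aa: {405e6aa, 56667d6, e21d489}.
Only in 15f0f11's history (ahead): {0e2e2c1, 15f0f11, 22b16b4, 36623ee, ade92fa, f84c8d4} — 6.
Only in 405e6aa's history (behind): {} — 0.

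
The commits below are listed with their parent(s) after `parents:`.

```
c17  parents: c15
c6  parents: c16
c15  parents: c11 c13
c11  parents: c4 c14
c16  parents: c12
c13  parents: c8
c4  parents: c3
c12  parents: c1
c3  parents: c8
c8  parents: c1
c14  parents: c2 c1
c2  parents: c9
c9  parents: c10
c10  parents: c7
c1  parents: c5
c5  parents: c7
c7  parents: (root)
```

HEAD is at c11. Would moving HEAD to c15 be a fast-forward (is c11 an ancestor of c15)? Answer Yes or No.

Yes

A fast-forward from c11 to c15 is possible iff c11 is an ancestor of c15.
Ancestors of c15: {c1, c10, c11, c13, c14, c15, c2, c3, c4, c5, c7, c8, c9}.
c11 is among them, so fast-forward is possible.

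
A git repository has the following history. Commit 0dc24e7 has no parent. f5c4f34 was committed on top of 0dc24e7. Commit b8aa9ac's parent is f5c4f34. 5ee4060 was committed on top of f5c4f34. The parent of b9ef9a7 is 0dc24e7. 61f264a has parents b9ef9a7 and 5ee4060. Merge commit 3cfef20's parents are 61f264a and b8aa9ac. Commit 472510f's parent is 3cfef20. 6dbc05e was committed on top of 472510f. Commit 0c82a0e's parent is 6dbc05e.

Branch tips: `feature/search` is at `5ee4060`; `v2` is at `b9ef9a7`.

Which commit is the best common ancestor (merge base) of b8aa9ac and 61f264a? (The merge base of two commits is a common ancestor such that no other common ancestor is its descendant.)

f5c4f34

Ancestors of b8aa9ac: {0dc24e7, b8aa9ac, f5c4f34}.
Ancestors of 61f264a: {0dc24e7, 5ee4060, 61f264a, b9ef9a7, f5c4f34}.
Common ancestors: {0dc24e7, f5c4f34}.
Among these, f5c4f34 is not an ancestor of any other common ancestor — it is the merge base.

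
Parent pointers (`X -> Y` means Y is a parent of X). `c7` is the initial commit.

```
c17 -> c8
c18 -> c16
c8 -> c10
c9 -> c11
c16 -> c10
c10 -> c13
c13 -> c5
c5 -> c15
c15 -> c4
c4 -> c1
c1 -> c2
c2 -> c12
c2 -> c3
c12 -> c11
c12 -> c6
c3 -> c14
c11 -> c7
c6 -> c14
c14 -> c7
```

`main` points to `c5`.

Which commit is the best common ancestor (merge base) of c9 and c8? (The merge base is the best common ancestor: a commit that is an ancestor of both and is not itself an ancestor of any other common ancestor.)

c11

Ancestors of c9: {c11, c7, c9}.
Ancestors of c8: {c1, c10, c11, c12, c13, c14, c15, c2, c3, c4, c5, c6, c7, c8}.
Common ancestors: {c11, c7}.
Among these, c11 is not an ancestor of any other common ancestor — it is the merge base.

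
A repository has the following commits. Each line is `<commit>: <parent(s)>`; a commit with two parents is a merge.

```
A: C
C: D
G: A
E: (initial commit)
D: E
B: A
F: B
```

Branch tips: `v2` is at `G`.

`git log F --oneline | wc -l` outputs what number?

Walking parent pointers from F: reachable set = {A, B, C, D, E, F}.
That is 6 commits.

6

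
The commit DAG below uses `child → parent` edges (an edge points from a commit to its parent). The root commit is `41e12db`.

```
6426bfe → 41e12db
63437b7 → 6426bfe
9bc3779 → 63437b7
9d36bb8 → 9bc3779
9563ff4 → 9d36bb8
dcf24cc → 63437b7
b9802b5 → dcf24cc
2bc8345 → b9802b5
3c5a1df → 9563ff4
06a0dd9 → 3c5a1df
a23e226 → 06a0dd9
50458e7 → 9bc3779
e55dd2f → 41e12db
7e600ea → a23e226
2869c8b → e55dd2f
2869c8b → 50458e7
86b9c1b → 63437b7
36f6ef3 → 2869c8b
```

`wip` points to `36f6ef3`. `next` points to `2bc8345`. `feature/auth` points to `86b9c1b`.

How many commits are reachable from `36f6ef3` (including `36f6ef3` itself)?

8

Walking parent pointers from 36f6ef3: reachable set = {2869c8b, 36f6ef3, 41e12db, 50458e7, 63437b7, 6426bfe, 9bc3779, e55dd2f}.
That is 8 commits.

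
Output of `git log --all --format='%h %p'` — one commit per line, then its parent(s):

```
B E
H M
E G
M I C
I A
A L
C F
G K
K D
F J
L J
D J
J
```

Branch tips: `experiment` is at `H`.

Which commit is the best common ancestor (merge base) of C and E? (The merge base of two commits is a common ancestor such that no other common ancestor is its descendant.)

Ancestors of C: {C, F, J}.
Ancestors of E: {D, E, G, J, K}.
Common ancestors: {J}.
The only common ancestor is J, so it is the merge base.

J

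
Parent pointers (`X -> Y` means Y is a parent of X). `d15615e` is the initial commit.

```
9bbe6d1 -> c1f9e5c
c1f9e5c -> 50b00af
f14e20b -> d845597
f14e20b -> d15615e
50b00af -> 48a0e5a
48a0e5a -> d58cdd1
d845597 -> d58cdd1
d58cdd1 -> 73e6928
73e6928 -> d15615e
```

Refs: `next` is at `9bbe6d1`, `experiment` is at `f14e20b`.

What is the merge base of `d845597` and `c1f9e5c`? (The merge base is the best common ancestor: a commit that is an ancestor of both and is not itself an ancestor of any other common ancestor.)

Ancestors of d845597: {73e6928, d15615e, d58cdd1, d845597}.
Ancestors of c1f9e5c: {48a0e5a, 50b00af, 73e6928, c1f9e5c, d15615e, d58cdd1}.
Common ancestors: {73e6928, d15615e, d58cdd1}.
Among these, d58cdd1 is not an ancestor of any other common ancestor — it is the merge base.

d58cdd1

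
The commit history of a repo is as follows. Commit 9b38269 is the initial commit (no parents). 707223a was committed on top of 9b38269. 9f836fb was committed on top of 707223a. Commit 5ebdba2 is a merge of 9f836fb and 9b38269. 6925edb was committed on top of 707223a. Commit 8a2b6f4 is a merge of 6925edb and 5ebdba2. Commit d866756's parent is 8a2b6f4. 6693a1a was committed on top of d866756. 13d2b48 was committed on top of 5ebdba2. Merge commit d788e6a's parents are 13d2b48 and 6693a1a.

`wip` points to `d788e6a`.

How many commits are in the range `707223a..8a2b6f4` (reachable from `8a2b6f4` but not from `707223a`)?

4

Reachable from 8a2b6f4: {5ebdba2, 6925edb, 707223a, 8a2b6f4, 9b38269, 9f836fb}.
Reachable from 707223a: {707223a, 9b38269}.
In 8a2b6f4's history but not 707223a's: {5ebdba2, 6925edb, 8a2b6f4, 9f836fb} — 4 commits.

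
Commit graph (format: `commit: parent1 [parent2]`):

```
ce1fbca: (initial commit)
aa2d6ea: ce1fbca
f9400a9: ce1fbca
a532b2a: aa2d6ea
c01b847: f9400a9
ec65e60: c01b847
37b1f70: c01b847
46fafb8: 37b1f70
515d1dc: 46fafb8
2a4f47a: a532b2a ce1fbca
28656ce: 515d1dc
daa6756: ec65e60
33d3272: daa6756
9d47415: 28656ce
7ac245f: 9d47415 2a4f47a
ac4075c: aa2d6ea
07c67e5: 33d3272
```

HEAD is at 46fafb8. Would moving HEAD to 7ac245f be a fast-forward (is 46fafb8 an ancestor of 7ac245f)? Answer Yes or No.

A fast-forward from 46fafb8 to 7ac245f is possible iff 46fafb8 is an ancestor of 7ac245f.
Ancestors of 7ac245f: {28656ce, 2a4f47a, 37b1f70, 46fafb8, 515d1dc, 7ac245f, 9d47415, a532b2a, aa2d6ea, c01b847, ce1fbca, f9400a9}.
46fafb8 is among them, so fast-forward is possible.

Yes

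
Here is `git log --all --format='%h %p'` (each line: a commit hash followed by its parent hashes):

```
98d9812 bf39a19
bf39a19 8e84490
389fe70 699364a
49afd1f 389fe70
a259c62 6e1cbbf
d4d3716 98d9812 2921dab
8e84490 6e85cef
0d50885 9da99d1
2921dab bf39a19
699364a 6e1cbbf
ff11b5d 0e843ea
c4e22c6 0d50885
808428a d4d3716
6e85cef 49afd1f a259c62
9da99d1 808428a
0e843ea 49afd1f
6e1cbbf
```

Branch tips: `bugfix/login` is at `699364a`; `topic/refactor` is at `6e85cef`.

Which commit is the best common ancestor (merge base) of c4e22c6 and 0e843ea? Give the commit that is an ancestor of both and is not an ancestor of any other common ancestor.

49afd1f

Ancestors of c4e22c6: {0d50885, 2921dab, 389fe70, 49afd1f, 699364a, 6e1cbbf, 6e85cef, 808428a, 8e84490, 98d9812, 9da99d1, a259c62, bf39a19, c4e22c6, d4d3716}.
Ancestors of 0e843ea: {0e843ea, 389fe70, 49afd1f, 699364a, 6e1cbbf}.
Common ancestors: {389fe70, 49afd1f, 699364a, 6e1cbbf}.
Among these, 49afd1f is not an ancestor of any other common ancestor — it is the merge base.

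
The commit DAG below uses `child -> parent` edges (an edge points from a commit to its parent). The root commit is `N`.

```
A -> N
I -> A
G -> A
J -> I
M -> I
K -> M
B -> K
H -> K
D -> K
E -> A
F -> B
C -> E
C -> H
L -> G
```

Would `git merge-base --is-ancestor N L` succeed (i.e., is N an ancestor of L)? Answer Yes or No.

Ancestors of L (commits reachable by following parents): {A, G, L, N}.
N is in that set, so it is an ancestor of L.

Yes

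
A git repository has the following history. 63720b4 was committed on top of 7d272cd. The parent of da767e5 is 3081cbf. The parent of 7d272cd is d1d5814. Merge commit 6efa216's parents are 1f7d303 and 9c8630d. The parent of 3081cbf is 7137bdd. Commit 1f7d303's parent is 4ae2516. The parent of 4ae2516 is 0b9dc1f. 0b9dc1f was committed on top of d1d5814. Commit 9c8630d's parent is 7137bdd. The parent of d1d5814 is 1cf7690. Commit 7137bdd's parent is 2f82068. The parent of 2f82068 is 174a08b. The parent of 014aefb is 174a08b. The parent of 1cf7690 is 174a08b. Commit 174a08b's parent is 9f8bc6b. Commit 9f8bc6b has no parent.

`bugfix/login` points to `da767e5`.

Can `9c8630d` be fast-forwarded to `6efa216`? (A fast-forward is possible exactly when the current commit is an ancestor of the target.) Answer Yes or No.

A fast-forward from 9c8630d to 6efa216 is possible iff 9c8630d is an ancestor of 6efa216.
Ancestors of 6efa216: {0b9dc1f, 174a08b, 1cf7690, 1f7d303, 2f82068, 4ae2516, 6efa216, 7137bdd, 9c8630d, 9f8bc6b, d1d5814}.
9c8630d is among them, so fast-forward is possible.

Yes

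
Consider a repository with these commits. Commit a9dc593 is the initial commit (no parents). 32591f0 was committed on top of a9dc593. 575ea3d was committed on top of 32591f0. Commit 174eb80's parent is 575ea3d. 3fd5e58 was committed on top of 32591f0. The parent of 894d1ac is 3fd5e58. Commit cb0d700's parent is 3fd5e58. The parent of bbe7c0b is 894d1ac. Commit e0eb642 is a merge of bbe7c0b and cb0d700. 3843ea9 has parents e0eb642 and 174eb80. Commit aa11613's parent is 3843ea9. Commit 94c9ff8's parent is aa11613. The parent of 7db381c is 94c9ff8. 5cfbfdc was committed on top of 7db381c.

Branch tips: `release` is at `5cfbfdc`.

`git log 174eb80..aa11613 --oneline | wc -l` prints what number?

7

Reachable from aa11613: {174eb80, 32591f0, 3843ea9, 3fd5e58, 575ea3d, 894d1ac, a9dc593, aa11613, bbe7c0b, cb0d700, e0eb642}.
Reachable from 174eb80: {174eb80, 32591f0, 575ea3d, a9dc593}.
In aa11613's history but not 174eb80's: {3843ea9, 3fd5e58, 894d1ac, aa11613, bbe7c0b, cb0d700, e0eb642} — 7 commits.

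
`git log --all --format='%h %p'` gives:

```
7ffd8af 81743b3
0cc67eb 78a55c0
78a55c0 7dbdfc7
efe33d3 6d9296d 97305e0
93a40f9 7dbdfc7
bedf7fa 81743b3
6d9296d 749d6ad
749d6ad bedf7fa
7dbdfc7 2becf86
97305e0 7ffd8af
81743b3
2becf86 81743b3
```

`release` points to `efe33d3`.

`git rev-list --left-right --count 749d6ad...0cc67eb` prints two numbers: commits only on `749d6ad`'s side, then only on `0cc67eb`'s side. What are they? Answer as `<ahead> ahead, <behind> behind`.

Reachable from 749d6ad: {749d6ad, 81743b3, bedf7fa}.
Reachable from 0cc67eb: {0cc67eb, 2becf86, 78a55c0, 7dbdfc7, 81743b3}.
Only in 749d6ad's history (ahead): {749d6ad, bedf7fa} — 2.
Only in 0cc67eb's history (behind): {0cc67eb, 2becf86, 78a55c0, 7dbdfc7} — 4.

2 ahead, 4 behind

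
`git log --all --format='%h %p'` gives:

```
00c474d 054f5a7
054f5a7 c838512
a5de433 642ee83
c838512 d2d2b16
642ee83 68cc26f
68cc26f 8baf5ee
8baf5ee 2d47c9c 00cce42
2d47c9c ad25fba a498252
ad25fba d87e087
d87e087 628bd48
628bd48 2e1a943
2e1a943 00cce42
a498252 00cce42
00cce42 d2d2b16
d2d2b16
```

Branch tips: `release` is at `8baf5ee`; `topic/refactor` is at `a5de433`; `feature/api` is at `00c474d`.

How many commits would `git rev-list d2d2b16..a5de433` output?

Reachable from a5de433: {00cce42, 2d47c9c, 2e1a943, 628bd48, 642ee83, 68cc26f, 8baf5ee, a498252, a5de433, ad25fba, d2d2b16, d87e087}.
Reachable from d2d2b16: {d2d2b16}.
In a5de433's history but not d2d2b16's: {00cce42, 2d47c9c, 2e1a943, 628bd48, 642ee83, 68cc26f, 8baf5ee, a498252, a5de433, ad25fba, d87e087} — 11 commits.

11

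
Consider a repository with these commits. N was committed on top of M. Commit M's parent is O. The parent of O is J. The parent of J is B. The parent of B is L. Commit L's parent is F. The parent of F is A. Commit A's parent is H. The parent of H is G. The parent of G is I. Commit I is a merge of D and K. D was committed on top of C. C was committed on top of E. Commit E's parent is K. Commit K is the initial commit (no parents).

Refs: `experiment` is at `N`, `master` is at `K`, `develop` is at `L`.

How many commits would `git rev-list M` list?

14

Walking parent pointers from M: reachable set = {A, B, C, D, E, F, G, H, I, J, K, L, M, O}.
That is 14 commits.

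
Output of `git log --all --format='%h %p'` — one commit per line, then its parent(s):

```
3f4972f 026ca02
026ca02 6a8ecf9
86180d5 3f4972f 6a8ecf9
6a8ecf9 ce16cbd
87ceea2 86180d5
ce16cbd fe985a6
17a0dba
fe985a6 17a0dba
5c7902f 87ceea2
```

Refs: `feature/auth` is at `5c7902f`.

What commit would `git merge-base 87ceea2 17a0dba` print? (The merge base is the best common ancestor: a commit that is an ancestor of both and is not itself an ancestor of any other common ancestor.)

Ancestors of 87ceea2: {026ca02, 17a0dba, 3f4972f, 6a8ecf9, 86180d5, 87ceea2, ce16cbd, fe985a6}.
Ancestors of 17a0dba: {17a0dba}.
Common ancestors: {17a0dba}.
The only common ancestor is 17a0dba, so it is the merge base.

17a0dba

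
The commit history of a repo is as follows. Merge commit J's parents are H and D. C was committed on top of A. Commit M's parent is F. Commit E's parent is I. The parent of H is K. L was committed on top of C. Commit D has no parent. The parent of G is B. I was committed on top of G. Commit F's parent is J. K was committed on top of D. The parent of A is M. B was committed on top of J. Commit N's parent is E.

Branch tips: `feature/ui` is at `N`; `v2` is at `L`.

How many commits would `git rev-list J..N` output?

5

Reachable from N: {B, D, E, G, H, I, J, K, N}.
Reachable from J: {D, H, J, K}.
In N's history but not J's: {B, E, G, I, N} — 5 commits.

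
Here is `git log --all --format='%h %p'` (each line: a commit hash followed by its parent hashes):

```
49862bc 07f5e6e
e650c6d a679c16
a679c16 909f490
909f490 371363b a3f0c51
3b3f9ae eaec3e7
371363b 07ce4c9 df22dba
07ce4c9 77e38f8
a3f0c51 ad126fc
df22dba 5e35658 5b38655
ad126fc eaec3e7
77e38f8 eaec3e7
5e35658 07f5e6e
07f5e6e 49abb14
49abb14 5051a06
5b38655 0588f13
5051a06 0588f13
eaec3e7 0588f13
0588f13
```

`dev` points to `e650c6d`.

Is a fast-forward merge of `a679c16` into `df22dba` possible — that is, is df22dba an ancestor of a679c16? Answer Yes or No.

A fast-forward from df22dba to a679c16 is possible iff df22dba is an ancestor of a679c16.
Ancestors of a679c16: {0588f13, 07ce4c9, 07f5e6e, 371363b, 49abb14, 5051a06, 5b38655, 5e35658, 77e38f8, 909f490, a3f0c51, a679c16, ad126fc, df22dba, eaec3e7}.
df22dba is among them, so fast-forward is possible.

Yes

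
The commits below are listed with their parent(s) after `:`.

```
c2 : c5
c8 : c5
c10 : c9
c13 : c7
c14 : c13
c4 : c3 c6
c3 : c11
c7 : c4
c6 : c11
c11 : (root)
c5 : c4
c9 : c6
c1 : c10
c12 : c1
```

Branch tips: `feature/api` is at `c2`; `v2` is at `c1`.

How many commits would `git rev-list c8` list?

6

Walking parent pointers from c8: reachable set = {c11, c3, c4, c5, c6, c8}.
That is 6 commits.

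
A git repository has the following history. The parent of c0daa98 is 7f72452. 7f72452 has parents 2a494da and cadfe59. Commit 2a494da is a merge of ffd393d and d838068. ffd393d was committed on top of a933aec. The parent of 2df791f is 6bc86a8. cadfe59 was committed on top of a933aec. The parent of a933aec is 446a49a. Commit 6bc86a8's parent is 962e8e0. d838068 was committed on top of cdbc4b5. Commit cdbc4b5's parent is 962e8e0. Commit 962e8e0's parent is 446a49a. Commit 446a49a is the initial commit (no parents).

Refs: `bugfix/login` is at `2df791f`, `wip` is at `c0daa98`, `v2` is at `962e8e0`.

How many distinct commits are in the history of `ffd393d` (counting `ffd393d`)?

Walking parent pointers from ffd393d: reachable set = {446a49a, a933aec, ffd393d}.
That is 3 commits.

3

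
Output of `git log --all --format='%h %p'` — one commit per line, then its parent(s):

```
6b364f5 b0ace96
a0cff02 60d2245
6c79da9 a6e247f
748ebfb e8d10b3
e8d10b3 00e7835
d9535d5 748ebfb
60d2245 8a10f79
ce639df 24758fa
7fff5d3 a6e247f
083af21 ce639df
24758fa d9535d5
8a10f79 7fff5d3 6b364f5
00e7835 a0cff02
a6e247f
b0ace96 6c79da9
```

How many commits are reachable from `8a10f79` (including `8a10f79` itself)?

6

Walking parent pointers from 8a10f79: reachable set = {6b364f5, 6c79da9, 7fff5d3, 8a10f79, a6e247f, b0ace96}.
That is 6 commits.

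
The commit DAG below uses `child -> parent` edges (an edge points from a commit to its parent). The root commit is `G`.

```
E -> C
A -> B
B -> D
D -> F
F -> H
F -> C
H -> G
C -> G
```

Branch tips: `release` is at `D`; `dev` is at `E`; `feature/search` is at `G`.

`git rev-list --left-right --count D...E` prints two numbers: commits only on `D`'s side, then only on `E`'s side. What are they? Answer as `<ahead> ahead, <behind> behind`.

3 ahead, 1 behind

Reachable from D: {C, D, F, G, H}.
Reachable from E: {C, E, G}.
Only in D's history (ahead): {D, F, H} — 3.
Only in E's history (behind): {E} — 1.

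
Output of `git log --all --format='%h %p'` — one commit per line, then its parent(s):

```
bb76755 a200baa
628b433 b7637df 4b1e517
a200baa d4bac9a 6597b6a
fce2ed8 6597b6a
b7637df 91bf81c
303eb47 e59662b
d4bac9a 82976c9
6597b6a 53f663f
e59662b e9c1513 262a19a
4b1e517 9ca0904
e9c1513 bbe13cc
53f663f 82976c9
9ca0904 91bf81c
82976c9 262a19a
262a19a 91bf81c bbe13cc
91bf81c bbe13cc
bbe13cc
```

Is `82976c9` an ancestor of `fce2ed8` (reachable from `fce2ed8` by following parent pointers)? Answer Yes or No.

Ancestors of fce2ed8 (commits reachable by following parents): {262a19a, 53f663f, 6597b6a, 82976c9, 91bf81c, bbe13cc, fce2ed8}.
82976c9 is in that set, so it is an ancestor of fce2ed8.

Yes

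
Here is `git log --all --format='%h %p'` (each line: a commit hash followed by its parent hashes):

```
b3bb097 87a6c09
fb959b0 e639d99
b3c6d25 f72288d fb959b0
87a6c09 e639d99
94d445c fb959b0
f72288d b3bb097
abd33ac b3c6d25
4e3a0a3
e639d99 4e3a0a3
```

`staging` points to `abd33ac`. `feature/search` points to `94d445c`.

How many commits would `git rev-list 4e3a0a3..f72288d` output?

4

Reachable from f72288d: {4e3a0a3, 87a6c09, b3bb097, e639d99, f72288d}.
Reachable from 4e3a0a3: {4e3a0a3}.
In f72288d's history but not 4e3a0a3's: {87a6c09, b3bb097, e639d99, f72288d} — 4 commits.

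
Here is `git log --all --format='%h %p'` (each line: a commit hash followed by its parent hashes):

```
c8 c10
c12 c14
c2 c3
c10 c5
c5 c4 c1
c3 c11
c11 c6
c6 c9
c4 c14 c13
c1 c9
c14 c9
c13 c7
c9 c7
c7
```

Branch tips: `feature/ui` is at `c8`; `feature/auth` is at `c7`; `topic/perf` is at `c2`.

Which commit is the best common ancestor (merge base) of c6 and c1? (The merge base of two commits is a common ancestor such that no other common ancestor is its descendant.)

c9

Ancestors of c6: {c6, c7, c9}.
Ancestors of c1: {c1, c7, c9}.
Common ancestors: {c7, c9}.
Among these, c9 is not an ancestor of any other common ancestor — it is the merge base.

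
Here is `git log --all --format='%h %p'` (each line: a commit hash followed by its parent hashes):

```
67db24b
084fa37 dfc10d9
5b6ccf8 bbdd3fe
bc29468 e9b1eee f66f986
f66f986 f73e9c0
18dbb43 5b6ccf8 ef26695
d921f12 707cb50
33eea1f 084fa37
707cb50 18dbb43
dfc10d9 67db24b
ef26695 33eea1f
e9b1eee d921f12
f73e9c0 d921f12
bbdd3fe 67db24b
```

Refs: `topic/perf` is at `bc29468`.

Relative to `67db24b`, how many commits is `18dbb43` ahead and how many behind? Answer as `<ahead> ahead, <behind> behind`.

Reachable from 18dbb43: {084fa37, 18dbb43, 33eea1f, 5b6ccf8, 67db24b, bbdd3fe, dfc10d9, ef26695}.
Reachable from 67db24b: {67db24b}.
Only in 18dbb43's history (ahead): {084fa37, 18dbb43, 33eea1f, 5b6ccf8, bbdd3fe, dfc10d9, ef26695} — 7.
Only in 67db24b's history (behind): {} — 0.

7 ahead, 0 behind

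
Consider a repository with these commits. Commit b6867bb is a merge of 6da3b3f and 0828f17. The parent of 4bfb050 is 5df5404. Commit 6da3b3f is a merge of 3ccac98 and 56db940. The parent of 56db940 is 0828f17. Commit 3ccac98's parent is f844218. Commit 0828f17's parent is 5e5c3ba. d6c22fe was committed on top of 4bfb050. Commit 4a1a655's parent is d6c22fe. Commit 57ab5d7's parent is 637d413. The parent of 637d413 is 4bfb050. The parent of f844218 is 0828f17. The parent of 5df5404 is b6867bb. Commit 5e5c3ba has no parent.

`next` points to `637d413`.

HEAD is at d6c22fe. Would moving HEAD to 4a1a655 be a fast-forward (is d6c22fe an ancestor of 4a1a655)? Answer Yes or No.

Yes

A fast-forward from d6c22fe to 4a1a655 is possible iff d6c22fe is an ancestor of 4a1a655.
Ancestors of 4a1a655: {0828f17, 3ccac98, 4a1a655, 4bfb050, 56db940, 5df5404, 5e5c3ba, 6da3b3f, b6867bb, d6c22fe, f844218}.
d6c22fe is among them, so fast-forward is possible.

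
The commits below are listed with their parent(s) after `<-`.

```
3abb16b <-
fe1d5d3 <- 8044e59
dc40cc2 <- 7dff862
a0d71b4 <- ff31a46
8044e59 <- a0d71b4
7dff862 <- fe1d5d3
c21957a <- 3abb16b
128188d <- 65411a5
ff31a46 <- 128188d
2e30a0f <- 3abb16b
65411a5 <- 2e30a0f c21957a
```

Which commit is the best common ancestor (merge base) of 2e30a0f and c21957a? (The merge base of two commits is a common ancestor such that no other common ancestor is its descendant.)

3abb16b

Ancestors of 2e30a0f: {2e30a0f, 3abb16b}.
Ancestors of c21957a: {3abb16b, c21957a}.
Common ancestors: {3abb16b}.
The only common ancestor is 3abb16b, so it is the merge base.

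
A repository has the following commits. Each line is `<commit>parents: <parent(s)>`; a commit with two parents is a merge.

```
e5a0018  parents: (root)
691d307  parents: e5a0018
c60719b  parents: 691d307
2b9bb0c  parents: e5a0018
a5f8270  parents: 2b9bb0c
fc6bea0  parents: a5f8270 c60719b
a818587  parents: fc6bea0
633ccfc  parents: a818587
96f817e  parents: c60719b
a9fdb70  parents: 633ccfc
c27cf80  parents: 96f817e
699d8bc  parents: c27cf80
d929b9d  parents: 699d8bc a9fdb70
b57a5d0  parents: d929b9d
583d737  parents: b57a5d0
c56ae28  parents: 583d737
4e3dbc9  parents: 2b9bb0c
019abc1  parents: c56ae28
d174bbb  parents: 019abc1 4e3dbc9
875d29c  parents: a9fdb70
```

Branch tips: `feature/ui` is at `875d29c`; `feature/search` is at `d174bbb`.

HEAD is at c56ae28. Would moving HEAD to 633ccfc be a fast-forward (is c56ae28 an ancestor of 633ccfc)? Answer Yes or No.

A fast-forward from c56ae28 to 633ccfc is possible iff c56ae28 is an ancestor of 633ccfc.
Ancestors of 633ccfc: {2b9bb0c, 633ccfc, 691d307, a5f8270, a818587, c60719b, e5a0018, fc6bea0}.
c56ae28 is not among them, so fast-forward is not possible.

No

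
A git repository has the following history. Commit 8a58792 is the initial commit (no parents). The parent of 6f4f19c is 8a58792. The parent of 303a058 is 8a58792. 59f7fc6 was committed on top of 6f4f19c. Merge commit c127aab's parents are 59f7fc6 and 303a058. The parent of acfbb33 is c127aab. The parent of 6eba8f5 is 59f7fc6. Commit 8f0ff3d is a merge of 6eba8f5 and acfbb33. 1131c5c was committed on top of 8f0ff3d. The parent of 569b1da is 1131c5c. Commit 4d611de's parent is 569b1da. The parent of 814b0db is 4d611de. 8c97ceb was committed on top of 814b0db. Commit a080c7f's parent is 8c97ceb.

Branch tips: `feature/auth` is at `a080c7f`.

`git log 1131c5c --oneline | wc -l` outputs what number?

9

Walking parent pointers from 1131c5c: reachable set = {1131c5c, 303a058, 59f7fc6, 6eba8f5, 6f4f19c, 8a58792, 8f0ff3d, acfbb33, c127aab}.
That is 9 commits.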